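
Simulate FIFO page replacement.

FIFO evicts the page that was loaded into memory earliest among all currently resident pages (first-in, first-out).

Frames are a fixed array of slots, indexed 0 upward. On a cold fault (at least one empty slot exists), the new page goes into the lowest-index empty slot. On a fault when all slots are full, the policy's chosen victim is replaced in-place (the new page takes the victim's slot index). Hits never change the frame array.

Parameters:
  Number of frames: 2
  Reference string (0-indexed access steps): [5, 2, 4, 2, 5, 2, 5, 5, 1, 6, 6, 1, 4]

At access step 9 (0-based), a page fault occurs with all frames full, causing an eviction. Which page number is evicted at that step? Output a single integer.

Answer: 2

Derivation:
Step 0: ref 5 -> FAULT, frames=[5,-]
Step 1: ref 2 -> FAULT, frames=[5,2]
Step 2: ref 4 -> FAULT, evict 5, frames=[4,2]
Step 3: ref 2 -> HIT, frames=[4,2]
Step 4: ref 5 -> FAULT, evict 2, frames=[4,5]
Step 5: ref 2 -> FAULT, evict 4, frames=[2,5]
Step 6: ref 5 -> HIT, frames=[2,5]
Step 7: ref 5 -> HIT, frames=[2,5]
Step 8: ref 1 -> FAULT, evict 5, frames=[2,1]
Step 9: ref 6 -> FAULT, evict 2, frames=[6,1]
At step 9: evicted page 2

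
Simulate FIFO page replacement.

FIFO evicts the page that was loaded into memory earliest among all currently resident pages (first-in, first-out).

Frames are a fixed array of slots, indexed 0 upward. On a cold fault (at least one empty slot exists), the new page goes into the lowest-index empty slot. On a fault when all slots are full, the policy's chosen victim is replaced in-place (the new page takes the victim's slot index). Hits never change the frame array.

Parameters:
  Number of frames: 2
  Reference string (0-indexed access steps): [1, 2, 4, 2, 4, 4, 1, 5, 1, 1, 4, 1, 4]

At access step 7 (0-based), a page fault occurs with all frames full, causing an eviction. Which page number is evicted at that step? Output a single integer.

Step 0: ref 1 -> FAULT, frames=[1,-]
Step 1: ref 2 -> FAULT, frames=[1,2]
Step 2: ref 4 -> FAULT, evict 1, frames=[4,2]
Step 3: ref 2 -> HIT, frames=[4,2]
Step 4: ref 4 -> HIT, frames=[4,2]
Step 5: ref 4 -> HIT, frames=[4,2]
Step 6: ref 1 -> FAULT, evict 2, frames=[4,1]
Step 7: ref 5 -> FAULT, evict 4, frames=[5,1]
At step 7: evicted page 4

Answer: 4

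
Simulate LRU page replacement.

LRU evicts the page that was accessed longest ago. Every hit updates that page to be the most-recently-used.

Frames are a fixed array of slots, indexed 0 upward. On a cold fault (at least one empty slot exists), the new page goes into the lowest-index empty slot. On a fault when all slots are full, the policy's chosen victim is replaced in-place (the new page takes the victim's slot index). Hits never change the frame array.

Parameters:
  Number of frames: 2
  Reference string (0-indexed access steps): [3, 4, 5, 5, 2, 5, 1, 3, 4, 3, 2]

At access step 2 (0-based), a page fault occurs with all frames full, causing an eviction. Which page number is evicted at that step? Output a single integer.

Step 0: ref 3 -> FAULT, frames=[3,-]
Step 1: ref 4 -> FAULT, frames=[3,4]
Step 2: ref 5 -> FAULT, evict 3, frames=[5,4]
At step 2: evicted page 3

Answer: 3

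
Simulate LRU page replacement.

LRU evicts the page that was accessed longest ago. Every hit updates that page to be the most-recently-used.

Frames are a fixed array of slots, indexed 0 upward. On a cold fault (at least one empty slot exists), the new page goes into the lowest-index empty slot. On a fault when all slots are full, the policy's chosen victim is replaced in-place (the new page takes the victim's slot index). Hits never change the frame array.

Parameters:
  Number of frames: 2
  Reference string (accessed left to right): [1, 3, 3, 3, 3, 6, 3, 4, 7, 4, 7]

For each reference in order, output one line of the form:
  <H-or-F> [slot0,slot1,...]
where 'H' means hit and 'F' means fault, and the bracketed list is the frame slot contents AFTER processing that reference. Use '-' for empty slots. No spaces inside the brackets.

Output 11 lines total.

F [1,-]
F [1,3]
H [1,3]
H [1,3]
H [1,3]
F [6,3]
H [6,3]
F [4,3]
F [4,7]
H [4,7]
H [4,7]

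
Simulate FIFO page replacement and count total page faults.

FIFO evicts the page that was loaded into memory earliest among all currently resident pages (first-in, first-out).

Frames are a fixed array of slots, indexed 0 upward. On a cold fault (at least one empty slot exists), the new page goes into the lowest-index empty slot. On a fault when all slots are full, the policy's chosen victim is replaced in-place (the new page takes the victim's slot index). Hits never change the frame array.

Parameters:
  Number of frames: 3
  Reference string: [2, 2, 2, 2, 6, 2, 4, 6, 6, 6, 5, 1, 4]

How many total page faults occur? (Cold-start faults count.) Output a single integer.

Answer: 5

Derivation:
Step 0: ref 2 → FAULT, frames=[2,-,-]
Step 1: ref 2 → HIT, frames=[2,-,-]
Step 2: ref 2 → HIT, frames=[2,-,-]
Step 3: ref 2 → HIT, frames=[2,-,-]
Step 4: ref 6 → FAULT, frames=[2,6,-]
Step 5: ref 2 → HIT, frames=[2,6,-]
Step 6: ref 4 → FAULT, frames=[2,6,4]
Step 7: ref 6 → HIT, frames=[2,6,4]
Step 8: ref 6 → HIT, frames=[2,6,4]
Step 9: ref 6 → HIT, frames=[2,6,4]
Step 10: ref 5 → FAULT (evict 2), frames=[5,6,4]
Step 11: ref 1 → FAULT (evict 6), frames=[5,1,4]
Step 12: ref 4 → HIT, frames=[5,1,4]
Total faults: 5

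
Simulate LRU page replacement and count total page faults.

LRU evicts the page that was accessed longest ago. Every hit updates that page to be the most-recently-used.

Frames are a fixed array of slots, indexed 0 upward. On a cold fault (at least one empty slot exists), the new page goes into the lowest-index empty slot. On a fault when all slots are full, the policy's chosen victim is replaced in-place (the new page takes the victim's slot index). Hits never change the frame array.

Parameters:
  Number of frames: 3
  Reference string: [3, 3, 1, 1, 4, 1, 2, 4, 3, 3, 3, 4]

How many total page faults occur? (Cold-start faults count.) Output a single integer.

Step 0: ref 3 → FAULT, frames=[3,-,-]
Step 1: ref 3 → HIT, frames=[3,-,-]
Step 2: ref 1 → FAULT, frames=[3,1,-]
Step 3: ref 1 → HIT, frames=[3,1,-]
Step 4: ref 4 → FAULT, frames=[3,1,4]
Step 5: ref 1 → HIT, frames=[3,1,4]
Step 6: ref 2 → FAULT (evict 3), frames=[2,1,4]
Step 7: ref 4 → HIT, frames=[2,1,4]
Step 8: ref 3 → FAULT (evict 1), frames=[2,3,4]
Step 9: ref 3 → HIT, frames=[2,3,4]
Step 10: ref 3 → HIT, frames=[2,3,4]
Step 11: ref 4 → HIT, frames=[2,3,4]
Total faults: 5

Answer: 5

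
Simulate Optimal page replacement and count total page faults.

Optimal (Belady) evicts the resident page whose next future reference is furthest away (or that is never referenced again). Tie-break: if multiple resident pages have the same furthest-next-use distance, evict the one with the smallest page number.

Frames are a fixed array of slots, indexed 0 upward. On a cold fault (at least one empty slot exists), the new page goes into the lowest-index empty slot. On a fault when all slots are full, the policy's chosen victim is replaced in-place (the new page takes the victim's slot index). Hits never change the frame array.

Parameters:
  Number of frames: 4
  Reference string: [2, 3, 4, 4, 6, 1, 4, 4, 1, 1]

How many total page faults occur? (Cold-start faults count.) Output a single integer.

Step 0: ref 2 → FAULT, frames=[2,-,-,-]
Step 1: ref 3 → FAULT, frames=[2,3,-,-]
Step 2: ref 4 → FAULT, frames=[2,3,4,-]
Step 3: ref 4 → HIT, frames=[2,3,4,-]
Step 4: ref 6 → FAULT, frames=[2,3,4,6]
Step 5: ref 1 → FAULT (evict 2), frames=[1,3,4,6]
Step 6: ref 4 → HIT, frames=[1,3,4,6]
Step 7: ref 4 → HIT, frames=[1,3,4,6]
Step 8: ref 1 → HIT, frames=[1,3,4,6]
Step 9: ref 1 → HIT, frames=[1,3,4,6]
Total faults: 5

Answer: 5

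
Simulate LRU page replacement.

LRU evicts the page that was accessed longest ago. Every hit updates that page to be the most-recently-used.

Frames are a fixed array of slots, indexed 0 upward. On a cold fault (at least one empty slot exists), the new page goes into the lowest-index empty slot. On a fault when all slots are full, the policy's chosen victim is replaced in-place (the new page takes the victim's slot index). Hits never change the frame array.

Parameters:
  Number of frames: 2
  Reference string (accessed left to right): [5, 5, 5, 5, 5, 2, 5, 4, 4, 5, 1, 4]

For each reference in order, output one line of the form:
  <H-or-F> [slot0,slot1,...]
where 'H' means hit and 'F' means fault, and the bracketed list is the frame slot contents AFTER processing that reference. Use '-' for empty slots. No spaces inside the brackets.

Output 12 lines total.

F [5,-]
H [5,-]
H [5,-]
H [5,-]
H [5,-]
F [5,2]
H [5,2]
F [5,4]
H [5,4]
H [5,4]
F [5,1]
F [4,1]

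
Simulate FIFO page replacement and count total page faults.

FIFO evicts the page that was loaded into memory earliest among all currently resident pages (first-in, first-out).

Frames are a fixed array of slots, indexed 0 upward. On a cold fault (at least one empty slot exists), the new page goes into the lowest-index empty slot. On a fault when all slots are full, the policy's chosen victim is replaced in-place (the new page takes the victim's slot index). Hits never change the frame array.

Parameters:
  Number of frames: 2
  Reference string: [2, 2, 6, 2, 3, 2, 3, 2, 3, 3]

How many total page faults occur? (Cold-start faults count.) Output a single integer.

Answer: 4

Derivation:
Step 0: ref 2 → FAULT, frames=[2,-]
Step 1: ref 2 → HIT, frames=[2,-]
Step 2: ref 6 → FAULT, frames=[2,6]
Step 3: ref 2 → HIT, frames=[2,6]
Step 4: ref 3 → FAULT (evict 2), frames=[3,6]
Step 5: ref 2 → FAULT (evict 6), frames=[3,2]
Step 6: ref 3 → HIT, frames=[3,2]
Step 7: ref 2 → HIT, frames=[3,2]
Step 8: ref 3 → HIT, frames=[3,2]
Step 9: ref 3 → HIT, frames=[3,2]
Total faults: 4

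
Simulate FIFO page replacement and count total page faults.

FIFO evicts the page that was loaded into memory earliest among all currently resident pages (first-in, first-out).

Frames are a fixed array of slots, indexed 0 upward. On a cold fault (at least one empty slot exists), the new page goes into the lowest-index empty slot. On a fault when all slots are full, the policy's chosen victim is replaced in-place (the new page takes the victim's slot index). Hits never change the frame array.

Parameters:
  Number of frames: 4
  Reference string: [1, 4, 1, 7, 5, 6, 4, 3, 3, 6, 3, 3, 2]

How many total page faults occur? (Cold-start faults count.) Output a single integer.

Answer: 7

Derivation:
Step 0: ref 1 → FAULT, frames=[1,-,-,-]
Step 1: ref 4 → FAULT, frames=[1,4,-,-]
Step 2: ref 1 → HIT, frames=[1,4,-,-]
Step 3: ref 7 → FAULT, frames=[1,4,7,-]
Step 4: ref 5 → FAULT, frames=[1,4,7,5]
Step 5: ref 6 → FAULT (evict 1), frames=[6,4,7,5]
Step 6: ref 4 → HIT, frames=[6,4,7,5]
Step 7: ref 3 → FAULT (evict 4), frames=[6,3,7,5]
Step 8: ref 3 → HIT, frames=[6,3,7,5]
Step 9: ref 6 → HIT, frames=[6,3,7,5]
Step 10: ref 3 → HIT, frames=[6,3,7,5]
Step 11: ref 3 → HIT, frames=[6,3,7,5]
Step 12: ref 2 → FAULT (evict 7), frames=[6,3,2,5]
Total faults: 7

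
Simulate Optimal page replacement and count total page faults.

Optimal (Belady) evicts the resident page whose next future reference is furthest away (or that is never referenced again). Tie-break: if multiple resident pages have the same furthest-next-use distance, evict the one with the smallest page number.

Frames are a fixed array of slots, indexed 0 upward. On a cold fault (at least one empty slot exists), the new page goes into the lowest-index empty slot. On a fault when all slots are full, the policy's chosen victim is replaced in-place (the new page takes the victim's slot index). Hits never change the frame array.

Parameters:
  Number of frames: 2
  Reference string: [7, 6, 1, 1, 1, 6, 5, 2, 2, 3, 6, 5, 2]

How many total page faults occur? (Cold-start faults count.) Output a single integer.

Step 0: ref 7 → FAULT, frames=[7,-]
Step 1: ref 6 → FAULT, frames=[7,6]
Step 2: ref 1 → FAULT (evict 7), frames=[1,6]
Step 3: ref 1 → HIT, frames=[1,6]
Step 4: ref 1 → HIT, frames=[1,6]
Step 5: ref 6 → HIT, frames=[1,6]
Step 6: ref 5 → FAULT (evict 1), frames=[5,6]
Step 7: ref 2 → FAULT (evict 5), frames=[2,6]
Step 8: ref 2 → HIT, frames=[2,6]
Step 9: ref 3 → FAULT (evict 2), frames=[3,6]
Step 10: ref 6 → HIT, frames=[3,6]
Step 11: ref 5 → FAULT (evict 3), frames=[5,6]
Step 12: ref 2 → FAULT (evict 5), frames=[2,6]
Total faults: 8

Answer: 8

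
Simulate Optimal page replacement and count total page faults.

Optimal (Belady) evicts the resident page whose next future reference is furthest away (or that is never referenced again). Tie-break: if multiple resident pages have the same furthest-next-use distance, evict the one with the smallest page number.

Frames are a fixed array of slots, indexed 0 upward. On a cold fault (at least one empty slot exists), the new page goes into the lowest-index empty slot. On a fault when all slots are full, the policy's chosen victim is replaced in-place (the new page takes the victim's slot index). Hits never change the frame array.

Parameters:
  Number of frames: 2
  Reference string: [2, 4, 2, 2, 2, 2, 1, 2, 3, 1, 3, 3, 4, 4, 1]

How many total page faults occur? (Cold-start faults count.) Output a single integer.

Answer: 5

Derivation:
Step 0: ref 2 → FAULT, frames=[2,-]
Step 1: ref 4 → FAULT, frames=[2,4]
Step 2: ref 2 → HIT, frames=[2,4]
Step 3: ref 2 → HIT, frames=[2,4]
Step 4: ref 2 → HIT, frames=[2,4]
Step 5: ref 2 → HIT, frames=[2,4]
Step 6: ref 1 → FAULT (evict 4), frames=[2,1]
Step 7: ref 2 → HIT, frames=[2,1]
Step 8: ref 3 → FAULT (evict 2), frames=[3,1]
Step 9: ref 1 → HIT, frames=[3,1]
Step 10: ref 3 → HIT, frames=[3,1]
Step 11: ref 3 → HIT, frames=[3,1]
Step 12: ref 4 → FAULT (evict 3), frames=[4,1]
Step 13: ref 4 → HIT, frames=[4,1]
Step 14: ref 1 → HIT, frames=[4,1]
Total faults: 5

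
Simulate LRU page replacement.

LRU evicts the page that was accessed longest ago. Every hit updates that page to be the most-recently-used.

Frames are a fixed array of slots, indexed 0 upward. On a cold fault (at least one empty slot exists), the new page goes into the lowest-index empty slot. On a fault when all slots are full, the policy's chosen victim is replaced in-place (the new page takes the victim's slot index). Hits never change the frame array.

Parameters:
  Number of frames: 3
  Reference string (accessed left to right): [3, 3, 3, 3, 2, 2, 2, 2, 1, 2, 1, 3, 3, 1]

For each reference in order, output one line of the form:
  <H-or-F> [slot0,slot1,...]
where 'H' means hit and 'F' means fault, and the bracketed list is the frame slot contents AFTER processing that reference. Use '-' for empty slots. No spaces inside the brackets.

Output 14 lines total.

F [3,-,-]
H [3,-,-]
H [3,-,-]
H [3,-,-]
F [3,2,-]
H [3,2,-]
H [3,2,-]
H [3,2,-]
F [3,2,1]
H [3,2,1]
H [3,2,1]
H [3,2,1]
H [3,2,1]
H [3,2,1]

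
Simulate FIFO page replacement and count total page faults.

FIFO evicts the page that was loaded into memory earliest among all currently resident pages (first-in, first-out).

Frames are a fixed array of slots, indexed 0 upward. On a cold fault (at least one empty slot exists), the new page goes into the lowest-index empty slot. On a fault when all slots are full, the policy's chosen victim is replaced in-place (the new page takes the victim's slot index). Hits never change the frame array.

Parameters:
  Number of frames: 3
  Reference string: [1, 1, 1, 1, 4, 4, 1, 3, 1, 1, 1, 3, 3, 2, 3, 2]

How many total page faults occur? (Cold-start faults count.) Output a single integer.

Answer: 4

Derivation:
Step 0: ref 1 → FAULT, frames=[1,-,-]
Step 1: ref 1 → HIT, frames=[1,-,-]
Step 2: ref 1 → HIT, frames=[1,-,-]
Step 3: ref 1 → HIT, frames=[1,-,-]
Step 4: ref 4 → FAULT, frames=[1,4,-]
Step 5: ref 4 → HIT, frames=[1,4,-]
Step 6: ref 1 → HIT, frames=[1,4,-]
Step 7: ref 3 → FAULT, frames=[1,4,3]
Step 8: ref 1 → HIT, frames=[1,4,3]
Step 9: ref 1 → HIT, frames=[1,4,3]
Step 10: ref 1 → HIT, frames=[1,4,3]
Step 11: ref 3 → HIT, frames=[1,4,3]
Step 12: ref 3 → HIT, frames=[1,4,3]
Step 13: ref 2 → FAULT (evict 1), frames=[2,4,3]
Step 14: ref 3 → HIT, frames=[2,4,3]
Step 15: ref 2 → HIT, frames=[2,4,3]
Total faults: 4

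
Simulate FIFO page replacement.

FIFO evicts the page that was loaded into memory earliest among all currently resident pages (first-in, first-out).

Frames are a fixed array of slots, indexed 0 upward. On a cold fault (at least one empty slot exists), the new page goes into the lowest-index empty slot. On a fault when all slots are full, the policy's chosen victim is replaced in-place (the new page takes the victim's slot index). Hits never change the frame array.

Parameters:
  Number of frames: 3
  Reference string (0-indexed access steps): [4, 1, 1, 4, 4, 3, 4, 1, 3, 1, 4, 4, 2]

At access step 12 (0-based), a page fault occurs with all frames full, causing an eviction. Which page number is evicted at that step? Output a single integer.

Answer: 4

Derivation:
Step 0: ref 4 -> FAULT, frames=[4,-,-]
Step 1: ref 1 -> FAULT, frames=[4,1,-]
Step 2: ref 1 -> HIT, frames=[4,1,-]
Step 3: ref 4 -> HIT, frames=[4,1,-]
Step 4: ref 4 -> HIT, frames=[4,1,-]
Step 5: ref 3 -> FAULT, frames=[4,1,3]
Step 6: ref 4 -> HIT, frames=[4,1,3]
Step 7: ref 1 -> HIT, frames=[4,1,3]
Step 8: ref 3 -> HIT, frames=[4,1,3]
Step 9: ref 1 -> HIT, frames=[4,1,3]
Step 10: ref 4 -> HIT, frames=[4,1,3]
Step 11: ref 4 -> HIT, frames=[4,1,3]
Step 12: ref 2 -> FAULT, evict 4, frames=[2,1,3]
At step 12: evicted page 4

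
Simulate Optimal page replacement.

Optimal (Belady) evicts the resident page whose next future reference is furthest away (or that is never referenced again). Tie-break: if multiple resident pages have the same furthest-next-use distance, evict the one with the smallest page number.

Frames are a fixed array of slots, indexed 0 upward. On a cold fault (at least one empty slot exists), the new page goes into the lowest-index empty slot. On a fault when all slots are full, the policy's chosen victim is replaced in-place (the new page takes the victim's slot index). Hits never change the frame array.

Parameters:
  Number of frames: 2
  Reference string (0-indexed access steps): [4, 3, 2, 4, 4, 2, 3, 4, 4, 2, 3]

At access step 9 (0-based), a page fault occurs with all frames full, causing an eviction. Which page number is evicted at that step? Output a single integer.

Answer: 4

Derivation:
Step 0: ref 4 -> FAULT, frames=[4,-]
Step 1: ref 3 -> FAULT, frames=[4,3]
Step 2: ref 2 -> FAULT, evict 3, frames=[4,2]
Step 3: ref 4 -> HIT, frames=[4,2]
Step 4: ref 4 -> HIT, frames=[4,2]
Step 5: ref 2 -> HIT, frames=[4,2]
Step 6: ref 3 -> FAULT, evict 2, frames=[4,3]
Step 7: ref 4 -> HIT, frames=[4,3]
Step 8: ref 4 -> HIT, frames=[4,3]
Step 9: ref 2 -> FAULT, evict 4, frames=[2,3]
At step 9: evicted page 4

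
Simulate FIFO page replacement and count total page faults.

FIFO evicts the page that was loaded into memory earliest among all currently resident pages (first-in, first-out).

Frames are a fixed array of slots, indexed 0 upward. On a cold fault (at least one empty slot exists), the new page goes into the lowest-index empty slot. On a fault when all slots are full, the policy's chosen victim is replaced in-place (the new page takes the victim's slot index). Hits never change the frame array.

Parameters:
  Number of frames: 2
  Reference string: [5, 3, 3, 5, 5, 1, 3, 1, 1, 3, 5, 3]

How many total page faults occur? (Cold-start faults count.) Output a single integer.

Step 0: ref 5 → FAULT, frames=[5,-]
Step 1: ref 3 → FAULT, frames=[5,3]
Step 2: ref 3 → HIT, frames=[5,3]
Step 3: ref 5 → HIT, frames=[5,3]
Step 4: ref 5 → HIT, frames=[5,3]
Step 5: ref 1 → FAULT (evict 5), frames=[1,3]
Step 6: ref 3 → HIT, frames=[1,3]
Step 7: ref 1 → HIT, frames=[1,3]
Step 8: ref 1 → HIT, frames=[1,3]
Step 9: ref 3 → HIT, frames=[1,3]
Step 10: ref 5 → FAULT (evict 3), frames=[1,5]
Step 11: ref 3 → FAULT (evict 1), frames=[3,5]
Total faults: 5

Answer: 5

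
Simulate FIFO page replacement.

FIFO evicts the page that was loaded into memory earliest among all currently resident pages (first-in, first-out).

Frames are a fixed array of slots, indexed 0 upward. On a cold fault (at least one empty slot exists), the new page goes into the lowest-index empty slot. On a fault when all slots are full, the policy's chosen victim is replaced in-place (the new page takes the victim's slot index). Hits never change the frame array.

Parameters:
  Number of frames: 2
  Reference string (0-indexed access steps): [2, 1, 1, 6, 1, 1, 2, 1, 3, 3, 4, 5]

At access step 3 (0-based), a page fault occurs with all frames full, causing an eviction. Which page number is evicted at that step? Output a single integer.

Answer: 2

Derivation:
Step 0: ref 2 -> FAULT, frames=[2,-]
Step 1: ref 1 -> FAULT, frames=[2,1]
Step 2: ref 1 -> HIT, frames=[2,1]
Step 3: ref 6 -> FAULT, evict 2, frames=[6,1]
At step 3: evicted page 2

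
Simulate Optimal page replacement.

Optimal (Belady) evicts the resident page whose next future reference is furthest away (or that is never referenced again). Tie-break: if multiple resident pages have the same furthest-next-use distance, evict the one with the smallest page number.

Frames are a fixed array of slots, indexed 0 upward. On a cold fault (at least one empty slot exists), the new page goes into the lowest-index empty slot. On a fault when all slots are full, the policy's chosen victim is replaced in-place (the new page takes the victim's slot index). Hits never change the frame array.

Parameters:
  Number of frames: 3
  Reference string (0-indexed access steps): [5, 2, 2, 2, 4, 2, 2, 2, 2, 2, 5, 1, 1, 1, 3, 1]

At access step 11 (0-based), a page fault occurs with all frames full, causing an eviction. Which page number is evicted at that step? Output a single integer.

Step 0: ref 5 -> FAULT, frames=[5,-,-]
Step 1: ref 2 -> FAULT, frames=[5,2,-]
Step 2: ref 2 -> HIT, frames=[5,2,-]
Step 3: ref 2 -> HIT, frames=[5,2,-]
Step 4: ref 4 -> FAULT, frames=[5,2,4]
Step 5: ref 2 -> HIT, frames=[5,2,4]
Step 6: ref 2 -> HIT, frames=[5,2,4]
Step 7: ref 2 -> HIT, frames=[5,2,4]
Step 8: ref 2 -> HIT, frames=[5,2,4]
Step 9: ref 2 -> HIT, frames=[5,2,4]
Step 10: ref 5 -> HIT, frames=[5,2,4]
Step 11: ref 1 -> FAULT, evict 2, frames=[5,1,4]
At step 11: evicted page 2

Answer: 2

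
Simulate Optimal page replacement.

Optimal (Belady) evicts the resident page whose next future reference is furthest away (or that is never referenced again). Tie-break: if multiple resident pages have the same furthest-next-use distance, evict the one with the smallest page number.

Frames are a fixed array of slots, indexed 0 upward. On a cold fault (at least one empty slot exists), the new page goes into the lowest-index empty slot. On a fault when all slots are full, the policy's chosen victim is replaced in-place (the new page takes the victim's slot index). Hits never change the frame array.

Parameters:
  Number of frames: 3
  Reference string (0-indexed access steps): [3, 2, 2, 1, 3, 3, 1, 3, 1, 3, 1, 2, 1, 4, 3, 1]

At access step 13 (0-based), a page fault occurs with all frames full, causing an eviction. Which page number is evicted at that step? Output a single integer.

Answer: 2

Derivation:
Step 0: ref 3 -> FAULT, frames=[3,-,-]
Step 1: ref 2 -> FAULT, frames=[3,2,-]
Step 2: ref 2 -> HIT, frames=[3,2,-]
Step 3: ref 1 -> FAULT, frames=[3,2,1]
Step 4: ref 3 -> HIT, frames=[3,2,1]
Step 5: ref 3 -> HIT, frames=[3,2,1]
Step 6: ref 1 -> HIT, frames=[3,2,1]
Step 7: ref 3 -> HIT, frames=[3,2,1]
Step 8: ref 1 -> HIT, frames=[3,2,1]
Step 9: ref 3 -> HIT, frames=[3,2,1]
Step 10: ref 1 -> HIT, frames=[3,2,1]
Step 11: ref 2 -> HIT, frames=[3,2,1]
Step 12: ref 1 -> HIT, frames=[3,2,1]
Step 13: ref 4 -> FAULT, evict 2, frames=[3,4,1]
At step 13: evicted page 2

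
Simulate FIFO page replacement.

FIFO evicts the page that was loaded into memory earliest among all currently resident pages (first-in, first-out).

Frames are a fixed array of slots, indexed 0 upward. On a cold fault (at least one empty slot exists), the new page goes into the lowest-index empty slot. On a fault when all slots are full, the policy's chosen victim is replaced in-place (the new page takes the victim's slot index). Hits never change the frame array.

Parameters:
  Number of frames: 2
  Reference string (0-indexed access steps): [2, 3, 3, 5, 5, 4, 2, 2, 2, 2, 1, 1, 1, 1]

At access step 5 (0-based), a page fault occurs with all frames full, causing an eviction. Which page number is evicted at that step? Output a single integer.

Answer: 3

Derivation:
Step 0: ref 2 -> FAULT, frames=[2,-]
Step 1: ref 3 -> FAULT, frames=[2,3]
Step 2: ref 3 -> HIT, frames=[2,3]
Step 3: ref 5 -> FAULT, evict 2, frames=[5,3]
Step 4: ref 5 -> HIT, frames=[5,3]
Step 5: ref 4 -> FAULT, evict 3, frames=[5,4]
At step 5: evicted page 3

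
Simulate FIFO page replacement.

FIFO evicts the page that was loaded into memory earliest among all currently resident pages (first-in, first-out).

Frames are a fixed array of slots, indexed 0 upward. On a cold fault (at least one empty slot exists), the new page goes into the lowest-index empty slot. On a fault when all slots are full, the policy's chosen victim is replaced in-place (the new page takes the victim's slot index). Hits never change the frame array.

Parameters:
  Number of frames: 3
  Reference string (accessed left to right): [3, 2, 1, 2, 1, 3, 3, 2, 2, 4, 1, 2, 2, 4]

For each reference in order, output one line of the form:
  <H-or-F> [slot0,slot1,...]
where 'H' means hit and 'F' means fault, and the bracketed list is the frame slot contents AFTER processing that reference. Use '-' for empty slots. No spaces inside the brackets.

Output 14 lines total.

F [3,-,-]
F [3,2,-]
F [3,2,1]
H [3,2,1]
H [3,2,1]
H [3,2,1]
H [3,2,1]
H [3,2,1]
H [3,2,1]
F [4,2,1]
H [4,2,1]
H [4,2,1]
H [4,2,1]
H [4,2,1]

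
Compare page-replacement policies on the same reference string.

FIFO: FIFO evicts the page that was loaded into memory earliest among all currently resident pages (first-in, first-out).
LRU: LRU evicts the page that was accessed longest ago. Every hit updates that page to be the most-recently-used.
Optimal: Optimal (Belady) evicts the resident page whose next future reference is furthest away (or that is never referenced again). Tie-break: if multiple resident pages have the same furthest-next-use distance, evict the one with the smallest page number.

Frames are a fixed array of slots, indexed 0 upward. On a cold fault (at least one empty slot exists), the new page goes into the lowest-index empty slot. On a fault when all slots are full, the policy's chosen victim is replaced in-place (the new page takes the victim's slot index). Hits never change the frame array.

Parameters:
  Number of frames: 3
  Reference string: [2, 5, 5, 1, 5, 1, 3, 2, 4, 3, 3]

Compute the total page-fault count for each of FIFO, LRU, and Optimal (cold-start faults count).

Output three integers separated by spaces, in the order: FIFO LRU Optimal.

Answer: 6 6 5

Derivation:
--- FIFO ---
  step 0: ref 2 -> FAULT, frames=[2,-,-] (faults so far: 1)
  step 1: ref 5 -> FAULT, frames=[2,5,-] (faults so far: 2)
  step 2: ref 5 -> HIT, frames=[2,5,-] (faults so far: 2)
  step 3: ref 1 -> FAULT, frames=[2,5,1] (faults so far: 3)
  step 4: ref 5 -> HIT, frames=[2,5,1] (faults so far: 3)
  step 5: ref 1 -> HIT, frames=[2,5,1] (faults so far: 3)
  step 6: ref 3 -> FAULT, evict 2, frames=[3,5,1] (faults so far: 4)
  step 7: ref 2 -> FAULT, evict 5, frames=[3,2,1] (faults so far: 5)
  step 8: ref 4 -> FAULT, evict 1, frames=[3,2,4] (faults so far: 6)
  step 9: ref 3 -> HIT, frames=[3,2,4] (faults so far: 6)
  step 10: ref 3 -> HIT, frames=[3,2,4] (faults so far: 6)
  FIFO total faults: 6
--- LRU ---
  step 0: ref 2 -> FAULT, frames=[2,-,-] (faults so far: 1)
  step 1: ref 5 -> FAULT, frames=[2,5,-] (faults so far: 2)
  step 2: ref 5 -> HIT, frames=[2,5,-] (faults so far: 2)
  step 3: ref 1 -> FAULT, frames=[2,5,1] (faults so far: 3)
  step 4: ref 5 -> HIT, frames=[2,5,1] (faults so far: 3)
  step 5: ref 1 -> HIT, frames=[2,5,1] (faults so far: 3)
  step 6: ref 3 -> FAULT, evict 2, frames=[3,5,1] (faults so far: 4)
  step 7: ref 2 -> FAULT, evict 5, frames=[3,2,1] (faults so far: 5)
  step 8: ref 4 -> FAULT, evict 1, frames=[3,2,4] (faults so far: 6)
  step 9: ref 3 -> HIT, frames=[3,2,4] (faults so far: 6)
  step 10: ref 3 -> HIT, frames=[3,2,4] (faults so far: 6)
  LRU total faults: 6
--- Optimal ---
  step 0: ref 2 -> FAULT, frames=[2,-,-] (faults so far: 1)
  step 1: ref 5 -> FAULT, frames=[2,5,-] (faults so far: 2)
  step 2: ref 5 -> HIT, frames=[2,5,-] (faults so far: 2)
  step 3: ref 1 -> FAULT, frames=[2,5,1] (faults so far: 3)
  step 4: ref 5 -> HIT, frames=[2,5,1] (faults so far: 3)
  step 5: ref 1 -> HIT, frames=[2,5,1] (faults so far: 3)
  step 6: ref 3 -> FAULT, evict 1, frames=[2,5,3] (faults so far: 4)
  step 7: ref 2 -> HIT, frames=[2,5,3] (faults so far: 4)
  step 8: ref 4 -> FAULT, evict 2, frames=[4,5,3] (faults so far: 5)
  step 9: ref 3 -> HIT, frames=[4,5,3] (faults so far: 5)
  step 10: ref 3 -> HIT, frames=[4,5,3] (faults so far: 5)
  Optimal total faults: 5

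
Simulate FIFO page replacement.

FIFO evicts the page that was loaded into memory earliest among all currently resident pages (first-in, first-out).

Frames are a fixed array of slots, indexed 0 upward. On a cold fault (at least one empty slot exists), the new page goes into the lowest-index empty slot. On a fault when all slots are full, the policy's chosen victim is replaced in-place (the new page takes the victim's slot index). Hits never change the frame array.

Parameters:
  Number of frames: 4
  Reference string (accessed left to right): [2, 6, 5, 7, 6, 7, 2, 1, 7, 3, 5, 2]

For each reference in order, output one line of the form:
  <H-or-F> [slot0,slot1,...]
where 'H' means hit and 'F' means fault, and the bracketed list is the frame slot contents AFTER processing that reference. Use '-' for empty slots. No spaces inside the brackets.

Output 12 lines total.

F [2,-,-,-]
F [2,6,-,-]
F [2,6,5,-]
F [2,6,5,7]
H [2,6,5,7]
H [2,6,5,7]
H [2,6,5,7]
F [1,6,5,7]
H [1,6,5,7]
F [1,3,5,7]
H [1,3,5,7]
F [1,3,2,7]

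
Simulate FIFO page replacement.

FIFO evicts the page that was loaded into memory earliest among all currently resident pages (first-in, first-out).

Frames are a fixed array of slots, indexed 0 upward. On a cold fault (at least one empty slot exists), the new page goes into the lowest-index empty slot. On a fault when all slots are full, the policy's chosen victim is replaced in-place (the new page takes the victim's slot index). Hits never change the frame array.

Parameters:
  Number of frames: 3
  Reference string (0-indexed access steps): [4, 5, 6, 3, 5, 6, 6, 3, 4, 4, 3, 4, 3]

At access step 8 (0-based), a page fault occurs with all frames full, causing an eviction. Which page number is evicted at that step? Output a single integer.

Answer: 5

Derivation:
Step 0: ref 4 -> FAULT, frames=[4,-,-]
Step 1: ref 5 -> FAULT, frames=[4,5,-]
Step 2: ref 6 -> FAULT, frames=[4,5,6]
Step 3: ref 3 -> FAULT, evict 4, frames=[3,5,6]
Step 4: ref 5 -> HIT, frames=[3,5,6]
Step 5: ref 6 -> HIT, frames=[3,5,6]
Step 6: ref 6 -> HIT, frames=[3,5,6]
Step 7: ref 3 -> HIT, frames=[3,5,6]
Step 8: ref 4 -> FAULT, evict 5, frames=[3,4,6]
At step 8: evicted page 5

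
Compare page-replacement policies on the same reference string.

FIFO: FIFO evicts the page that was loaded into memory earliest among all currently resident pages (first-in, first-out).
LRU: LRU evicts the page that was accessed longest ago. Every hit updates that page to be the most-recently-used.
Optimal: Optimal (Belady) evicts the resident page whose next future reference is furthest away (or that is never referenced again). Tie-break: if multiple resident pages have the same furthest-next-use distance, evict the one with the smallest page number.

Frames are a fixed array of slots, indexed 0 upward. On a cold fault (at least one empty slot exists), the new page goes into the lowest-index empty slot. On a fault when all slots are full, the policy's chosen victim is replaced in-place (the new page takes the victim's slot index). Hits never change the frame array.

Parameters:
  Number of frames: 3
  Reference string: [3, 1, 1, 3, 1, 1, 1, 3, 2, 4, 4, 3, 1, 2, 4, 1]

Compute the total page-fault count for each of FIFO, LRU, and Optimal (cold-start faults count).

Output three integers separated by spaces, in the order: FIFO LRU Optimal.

Answer: 8 7 5

Derivation:
--- FIFO ---
  step 0: ref 3 -> FAULT, frames=[3,-,-] (faults so far: 1)
  step 1: ref 1 -> FAULT, frames=[3,1,-] (faults so far: 2)
  step 2: ref 1 -> HIT, frames=[3,1,-] (faults so far: 2)
  step 3: ref 3 -> HIT, frames=[3,1,-] (faults so far: 2)
  step 4: ref 1 -> HIT, frames=[3,1,-] (faults so far: 2)
  step 5: ref 1 -> HIT, frames=[3,1,-] (faults so far: 2)
  step 6: ref 1 -> HIT, frames=[3,1,-] (faults so far: 2)
  step 7: ref 3 -> HIT, frames=[3,1,-] (faults so far: 2)
  step 8: ref 2 -> FAULT, frames=[3,1,2] (faults so far: 3)
  step 9: ref 4 -> FAULT, evict 3, frames=[4,1,2] (faults so far: 4)
  step 10: ref 4 -> HIT, frames=[4,1,2] (faults so far: 4)
  step 11: ref 3 -> FAULT, evict 1, frames=[4,3,2] (faults so far: 5)
  step 12: ref 1 -> FAULT, evict 2, frames=[4,3,1] (faults so far: 6)
  step 13: ref 2 -> FAULT, evict 4, frames=[2,3,1] (faults so far: 7)
  step 14: ref 4 -> FAULT, evict 3, frames=[2,4,1] (faults so far: 8)
  step 15: ref 1 -> HIT, frames=[2,4,1] (faults so far: 8)
  FIFO total faults: 8
--- LRU ---
  step 0: ref 3 -> FAULT, frames=[3,-,-] (faults so far: 1)
  step 1: ref 1 -> FAULT, frames=[3,1,-] (faults so far: 2)
  step 2: ref 1 -> HIT, frames=[3,1,-] (faults so far: 2)
  step 3: ref 3 -> HIT, frames=[3,1,-] (faults so far: 2)
  step 4: ref 1 -> HIT, frames=[3,1,-] (faults so far: 2)
  step 5: ref 1 -> HIT, frames=[3,1,-] (faults so far: 2)
  step 6: ref 1 -> HIT, frames=[3,1,-] (faults so far: 2)
  step 7: ref 3 -> HIT, frames=[3,1,-] (faults so far: 2)
  step 8: ref 2 -> FAULT, frames=[3,1,2] (faults so far: 3)
  step 9: ref 4 -> FAULT, evict 1, frames=[3,4,2] (faults so far: 4)
  step 10: ref 4 -> HIT, frames=[3,4,2] (faults so far: 4)
  step 11: ref 3 -> HIT, frames=[3,4,2] (faults so far: 4)
  step 12: ref 1 -> FAULT, evict 2, frames=[3,4,1] (faults so far: 5)
  step 13: ref 2 -> FAULT, evict 4, frames=[3,2,1] (faults so far: 6)
  step 14: ref 4 -> FAULT, evict 3, frames=[4,2,1] (faults so far: 7)
  step 15: ref 1 -> HIT, frames=[4,2,1] (faults so far: 7)
  LRU total faults: 7
--- Optimal ---
  step 0: ref 3 -> FAULT, frames=[3,-,-] (faults so far: 1)
  step 1: ref 1 -> FAULT, frames=[3,1,-] (faults so far: 2)
  step 2: ref 1 -> HIT, frames=[3,1,-] (faults so far: 2)
  step 3: ref 3 -> HIT, frames=[3,1,-] (faults so far: 2)
  step 4: ref 1 -> HIT, frames=[3,1,-] (faults so far: 2)
  step 5: ref 1 -> HIT, frames=[3,1,-] (faults so far: 2)
  step 6: ref 1 -> HIT, frames=[3,1,-] (faults so far: 2)
  step 7: ref 3 -> HIT, frames=[3,1,-] (faults so far: 2)
  step 8: ref 2 -> FAULT, frames=[3,1,2] (faults so far: 3)
  step 9: ref 4 -> FAULT, evict 2, frames=[3,1,4] (faults so far: 4)
  step 10: ref 4 -> HIT, frames=[3,1,4] (faults so far: 4)
  step 11: ref 3 -> HIT, frames=[3,1,4] (faults so far: 4)
  step 12: ref 1 -> HIT, frames=[3,1,4] (faults so far: 4)
  step 13: ref 2 -> FAULT, evict 3, frames=[2,1,4] (faults so far: 5)
  step 14: ref 4 -> HIT, frames=[2,1,4] (faults so far: 5)
  step 15: ref 1 -> HIT, frames=[2,1,4] (faults so far: 5)
  Optimal total faults: 5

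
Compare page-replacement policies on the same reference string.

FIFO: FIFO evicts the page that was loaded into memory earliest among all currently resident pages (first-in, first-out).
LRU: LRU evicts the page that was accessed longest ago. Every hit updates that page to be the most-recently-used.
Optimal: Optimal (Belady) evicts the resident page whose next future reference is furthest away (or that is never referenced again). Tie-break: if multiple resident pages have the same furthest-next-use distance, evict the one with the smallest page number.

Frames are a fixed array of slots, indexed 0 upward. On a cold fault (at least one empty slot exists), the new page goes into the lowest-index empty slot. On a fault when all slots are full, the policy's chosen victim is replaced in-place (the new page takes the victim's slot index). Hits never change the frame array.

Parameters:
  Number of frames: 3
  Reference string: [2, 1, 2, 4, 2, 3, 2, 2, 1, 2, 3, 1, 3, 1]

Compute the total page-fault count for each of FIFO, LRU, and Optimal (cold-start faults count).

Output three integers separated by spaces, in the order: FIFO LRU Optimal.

--- FIFO ---
  step 0: ref 2 -> FAULT, frames=[2,-,-] (faults so far: 1)
  step 1: ref 1 -> FAULT, frames=[2,1,-] (faults so far: 2)
  step 2: ref 2 -> HIT, frames=[2,1,-] (faults so far: 2)
  step 3: ref 4 -> FAULT, frames=[2,1,4] (faults so far: 3)
  step 4: ref 2 -> HIT, frames=[2,1,4] (faults so far: 3)
  step 5: ref 3 -> FAULT, evict 2, frames=[3,1,4] (faults so far: 4)
  step 6: ref 2 -> FAULT, evict 1, frames=[3,2,4] (faults so far: 5)
  step 7: ref 2 -> HIT, frames=[3,2,4] (faults so far: 5)
  step 8: ref 1 -> FAULT, evict 4, frames=[3,2,1] (faults so far: 6)
  step 9: ref 2 -> HIT, frames=[3,2,1] (faults so far: 6)
  step 10: ref 3 -> HIT, frames=[3,2,1] (faults so far: 6)
  step 11: ref 1 -> HIT, frames=[3,2,1] (faults so far: 6)
  step 12: ref 3 -> HIT, frames=[3,2,1] (faults so far: 6)
  step 13: ref 1 -> HIT, frames=[3,2,1] (faults so far: 6)
  FIFO total faults: 6
--- LRU ---
  step 0: ref 2 -> FAULT, frames=[2,-,-] (faults so far: 1)
  step 1: ref 1 -> FAULT, frames=[2,1,-] (faults so far: 2)
  step 2: ref 2 -> HIT, frames=[2,1,-] (faults so far: 2)
  step 3: ref 4 -> FAULT, frames=[2,1,4] (faults so far: 3)
  step 4: ref 2 -> HIT, frames=[2,1,4] (faults so far: 3)
  step 5: ref 3 -> FAULT, evict 1, frames=[2,3,4] (faults so far: 4)
  step 6: ref 2 -> HIT, frames=[2,3,4] (faults so far: 4)
  step 7: ref 2 -> HIT, frames=[2,3,4] (faults so far: 4)
  step 8: ref 1 -> FAULT, evict 4, frames=[2,3,1] (faults so far: 5)
  step 9: ref 2 -> HIT, frames=[2,3,1] (faults so far: 5)
  step 10: ref 3 -> HIT, frames=[2,3,1] (faults so far: 5)
  step 11: ref 1 -> HIT, frames=[2,3,1] (faults so far: 5)
  step 12: ref 3 -> HIT, frames=[2,3,1] (faults so far: 5)
  step 13: ref 1 -> HIT, frames=[2,3,1] (faults so far: 5)
  LRU total faults: 5
--- Optimal ---
  step 0: ref 2 -> FAULT, frames=[2,-,-] (faults so far: 1)
  step 1: ref 1 -> FAULT, frames=[2,1,-] (faults so far: 2)
  step 2: ref 2 -> HIT, frames=[2,1,-] (faults so far: 2)
  step 3: ref 4 -> FAULT, frames=[2,1,4] (faults so far: 3)
  step 4: ref 2 -> HIT, frames=[2,1,4] (faults so far: 3)
  step 5: ref 3 -> FAULT, evict 4, frames=[2,1,3] (faults so far: 4)
  step 6: ref 2 -> HIT, frames=[2,1,3] (faults so far: 4)
  step 7: ref 2 -> HIT, frames=[2,1,3] (faults so far: 4)
  step 8: ref 1 -> HIT, frames=[2,1,3] (faults so far: 4)
  step 9: ref 2 -> HIT, frames=[2,1,3] (faults so far: 4)
  step 10: ref 3 -> HIT, frames=[2,1,3] (faults so far: 4)
  step 11: ref 1 -> HIT, frames=[2,1,3] (faults so far: 4)
  step 12: ref 3 -> HIT, frames=[2,1,3] (faults so far: 4)
  step 13: ref 1 -> HIT, frames=[2,1,3] (faults so far: 4)
  Optimal total faults: 4

Answer: 6 5 4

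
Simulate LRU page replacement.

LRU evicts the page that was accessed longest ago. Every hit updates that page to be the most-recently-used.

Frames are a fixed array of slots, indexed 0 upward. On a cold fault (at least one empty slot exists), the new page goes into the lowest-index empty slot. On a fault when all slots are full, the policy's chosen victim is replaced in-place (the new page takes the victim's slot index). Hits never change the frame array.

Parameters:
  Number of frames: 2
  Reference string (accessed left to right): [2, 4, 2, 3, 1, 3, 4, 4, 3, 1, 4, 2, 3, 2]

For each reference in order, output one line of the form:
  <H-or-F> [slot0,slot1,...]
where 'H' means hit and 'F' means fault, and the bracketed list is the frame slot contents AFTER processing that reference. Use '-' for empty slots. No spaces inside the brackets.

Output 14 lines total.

F [2,-]
F [2,4]
H [2,4]
F [2,3]
F [1,3]
H [1,3]
F [4,3]
H [4,3]
H [4,3]
F [1,3]
F [1,4]
F [2,4]
F [2,3]
H [2,3]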